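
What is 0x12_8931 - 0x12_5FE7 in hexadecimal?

0x294A

Subtract column by column in base 16:
  1-7 → A (borrow)
  3-E-1 → 4 (borrow)
  9-F-1 → 9 (borrow)
  8-5-1 → 2
  2-2 → 0
  1-1 → 0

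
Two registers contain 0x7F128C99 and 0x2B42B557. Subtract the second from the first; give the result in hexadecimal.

Subtract column by column in base 16:
  9-7 → 2
  9-5 → 4
  C-5 → 7
  8-B → D (borrow)
  2-2-1 → F (borrow)
  1-4-1 → C (borrow)
  F-B-1 → 3
  7-2 → 5

0x53CFD742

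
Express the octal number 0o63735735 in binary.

Each octal digit is 3 bits: 6=110 3=011 7=111 3=011 5=101 7=111 3=011 5=101.

0b110011111011101111011101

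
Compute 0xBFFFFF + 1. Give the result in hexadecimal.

0xC00000

The trailing 5 digits are F (max in base 16), so adding 1 cascades: they roll to 0 and the next digit up increments.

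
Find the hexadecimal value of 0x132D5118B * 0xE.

0x10C7A6F59A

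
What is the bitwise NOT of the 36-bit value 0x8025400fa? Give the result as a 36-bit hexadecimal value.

Each hex digit d becomes f−d:
  8→7, 0→f, 2→d, 5→a, 4→b, 0→f, 0→f, f→0, a→5

0x7fdabff05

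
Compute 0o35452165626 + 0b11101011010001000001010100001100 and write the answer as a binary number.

0o35452165626 = 0b11101100101010001110101110010110 in binary.
Add column by column in base 2, right to left:
  0+0 = 0
  1+0 = 1
  1+1 = 0 carry 1
  0+1+1 = 0 carry 1
  1+0+1 = 0 carry 1
  0+0+1 = 1
  0+0 = 0
  1+0 = 1
  1+1 = 0 carry 1
  1+0+1 = 0 carry 1
  0+1+1 = 0 carry 1
  1+0+1 = 0 carry 1
  0+1+1 = 0 carry 1
  1+0+1 = 0 carry 1
  1+0+1 = 0 carry 1
  1+0+1 = 0 carry 1
  0+0+1 = 1
  0+0 = 0
  0+1 = 1
  1+0 = 1
  0+0 = 0
  1+0 = 1
  0+1 = 1
  1+0 = 1
  0+1 = 1
  0+1 = 1
  1+0 = 1
  1+1 = 0 carry 1
  0+0+1 = 1
  1+1 = 0 carry 1
  1+1+1 = 1 carry 1
  1+1+1 = 1 carry 1
  final carry 1

0b111010111111011010000000010100010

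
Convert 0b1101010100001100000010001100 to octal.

Group the bits in threes: 001 101 010 100 001 100 000 010 001 100 → 1524140214.

0o1524140214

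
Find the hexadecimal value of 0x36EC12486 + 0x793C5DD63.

Add column by column in base 16, right to left:
  6+3 = 9
  8+6 = E
  4+D = 1 carry 1
  2+D+1 = 0 carry 1
  1+5+1 = 7
  C+C = 8 carry 1
  E+3+1 = 2 carry 1
  6+9+1 = 0 carry 1
  3+7+1 = B

0xB028701E9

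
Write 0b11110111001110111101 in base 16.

Group the bits into nibbles: 1111 0111 0011 1011 1101 → f73bd.

0xf73bd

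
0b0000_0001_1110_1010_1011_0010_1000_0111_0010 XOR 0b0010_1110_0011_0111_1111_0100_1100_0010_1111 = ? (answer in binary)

XOR bit by bit (1 where the bits differ):
  000000011110101010110010100001110010
^ 001011100011011111110100110000101111
= 001011111101110101000110010001011101

0b001011111101110101000110010001011101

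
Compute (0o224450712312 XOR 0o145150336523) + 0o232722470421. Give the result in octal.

0o614423115252

First 0o224450712312 XOR 0o145150336523 = 0o361500424631.
Add column by column in base 8, right to left:
  1+1 = 2
  3+2 = 5
  6+4 = 2 carry 1
  4+0+1 = 5
  2+7 = 1 carry 1
  4+4+1 = 1 carry 1
  0+2+1 = 3
  0+2 = 2
  5+7 = 4 carry 1
  1+2+1 = 4
  6+3 = 1 carry 1
  3+2+1 = 6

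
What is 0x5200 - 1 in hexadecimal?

0x51FF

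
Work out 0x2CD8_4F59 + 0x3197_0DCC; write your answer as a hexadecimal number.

Add column by column in base 16, right to left:
  9+C = 5 carry 1
  5+C+1 = 2 carry 1
  F+D+1 = D carry 1
  4+0+1 = 5
  8+7 = F
  D+9 = 6 carry 1
  C+1+1 = E
  2+3 = 5

0x5E6F5D25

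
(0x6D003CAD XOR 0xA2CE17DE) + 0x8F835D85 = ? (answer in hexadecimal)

0x15F5188F8

First 0x6D003CAD XOR 0xA2CE17DE = 0xCFCE2B73.
Add column by column in base 16, right to left:
  3+5 = 8
  7+8 = F
  B+D = 8 carry 1
  2+5+1 = 8
  E+3 = 1 carry 1
  C+8+1 = 5 carry 1
  F+F+1 = F carry 1
  C+8+1 = 5 carry 1
  final carry 1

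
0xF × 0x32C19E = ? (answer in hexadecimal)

0x2F95842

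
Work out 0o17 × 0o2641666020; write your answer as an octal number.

Multiply each base-8 digit by 15, carrying:
  0×15 = 0 → write 0
  2×15 = 30 → write 6 carry 3
  0×15+3 = 3 → write 3
  6×15 = 90 → write 2 carry 11
  6×15+11 = 101 → write 5 carry 12
  6×15+12 = 102 → write 6 carry 12
  1×15+12 = 27 → write 3 carry 3
  4×15+3 = 63 → write 7 carry 7
  6×15+7 = 97 → write 1 carry 12
  2×15+12 = 42 → write 2 carry 5
  remaining carry: 5

0o52173652360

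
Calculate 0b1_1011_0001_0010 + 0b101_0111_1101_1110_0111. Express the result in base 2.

Add column by column in base 2, right to left:
  0+1 = 1
  1+1 = 0 carry 1
  0+1+1 = 0 carry 1
  0+0+1 = 1
  1+0 = 1
  0+1 = 1
  0+1 = 1
  0+1 = 1
  1+1 = 0 carry 1
  1+0+1 = 0 carry 1
  0+1+1 = 0 carry 1
  1+1+1 = 1 carry 1
  1+1+1 = 1 carry 1
  0+1+1 = 0 carry 1
  0+1+1 = 0 carry 1
  0+0+1 = 1
  0+1 = 1
  0+0 = 0
  0+1 = 1

0b1011001100011111001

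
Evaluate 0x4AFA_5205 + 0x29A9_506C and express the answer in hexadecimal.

0x74A3A271

Add column by column in base 16, right to left:
  5+C = 1 carry 1
  0+6+1 = 7
  2+0 = 2
  5+5 = A
  A+9 = 3 carry 1
  F+A+1 = A carry 1
  A+9+1 = 4 carry 1
  4+2+1 = 7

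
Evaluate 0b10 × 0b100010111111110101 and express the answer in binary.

Multiply each base-2 digit by 2, carrying:
  1×2 = 2 → write 0 carry 1
  0×2+1 = 1 → write 1
  1×2 = 2 → write 0 carry 1
  0×2+1 = 1 → write 1
  1×2 = 2 → write 0 carry 1
  1×2+1 = 3 → write 1 carry 1
  1×2+1 = 3 → write 1 carry 1
  1×2+1 = 3 → write 1 carry 1
  1×2+1 = 3 → write 1 carry 1
  1×2+1 = 3 → write 1 carry 1
  1×2+1 = 3 → write 1 carry 1
  1×2+1 = 3 → write 1 carry 1
  0×2+1 = 1 → write 1
  1×2 = 2 → write 0 carry 1
  0×2+1 = 1 → write 1
  0×2 = 0 → write 0
  0×2 = 0 → write 0
  1×2 = 2 → write 0 carry 1
  remaining carry: 1

0b1000101111111101010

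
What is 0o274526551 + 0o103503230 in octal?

0o400232001

Add column by column in base 8, right to left:
  1+0 = 1
  5+3 = 0 carry 1
  5+2+1 = 0 carry 1
  6+3+1 = 2 carry 1
  2+0+1 = 3
  5+5 = 2 carry 1
  4+3+1 = 0 carry 1
  7+0+1 = 0 carry 1
  2+1+1 = 4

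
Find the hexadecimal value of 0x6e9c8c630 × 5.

0x2290ebdef0

Multiply each base-16 digit by 5, carrying:
  0×5 = 0 → write 0
  3×5 = 15 → write f
  6×5 = 30 → write e carry 1
  c×5+1 = 61 → write d carry 3
  8×5+3 = 43 → write b carry 2
  c×5+2 = 62 → write e carry 3
  9×5+3 = 48 → write 0 carry 3
  e×5+3 = 73 → write 9 carry 4
  6×5+4 = 34 → write 2 carry 2
  remaining carry: 2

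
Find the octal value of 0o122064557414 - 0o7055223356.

Subtract column by column in base 8:
  4-6 → 6 (borrow)
  1-5-1 → 3 (borrow)
  4-3-1 → 0
  7-3 → 4
  5-2 → 3
  5-2 → 3
  4-5 → 7 (borrow)
  6-5-1 → 0
  0-0 → 0
  2-7 → 3 (borrow)
  2-0-1 → 1
  1-0 → 1

0o113007334036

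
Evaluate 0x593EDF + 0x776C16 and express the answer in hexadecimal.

0xD0AAF5

Add column by column in base 16, right to left:
  F+6 = 5 carry 1
  D+1+1 = F
  E+C = A carry 1
  3+6+1 = A
  9+7 = 0 carry 1
  5+7+1 = D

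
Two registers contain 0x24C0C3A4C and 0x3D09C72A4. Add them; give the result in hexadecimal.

0x61CA8ACF0

Add column by column in base 16, right to left:
  C+4 = 0 carry 1
  4+A+1 = F
  A+2 = C
  3+7 = A
  C+C = 8 carry 1
  0+9+1 = A
  C+0 = C
  4+D = 1 carry 1
  2+3+1 = 6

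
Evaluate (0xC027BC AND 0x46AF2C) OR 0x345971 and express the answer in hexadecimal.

0xC027BC AND 0x46AF2C = 0x40272C.
Then OR with 0x345971.

0x747F7D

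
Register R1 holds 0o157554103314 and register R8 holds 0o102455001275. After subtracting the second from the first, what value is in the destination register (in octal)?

0o55077102017

Subtract column by column in base 8:
  4-5 → 7 (borrow)
  1-7-1 → 1 (borrow)
  3-2-1 → 0
  3-1 → 2
  0-0 → 0
  1-0 → 1
  4-5 → 7 (borrow)
  5-5-1 → 7 (borrow)
  5-4-1 → 0
  7-2 → 5
  5-0 → 5
  1-1 → 0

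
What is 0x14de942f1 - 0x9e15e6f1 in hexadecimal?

0xafd35c00

Subtract column by column in base 16:
  1-1 → 0
  f-f → 0
  2-6 → c (borrow)
  4-e-1 → 5 (borrow)
  9-5-1 → 3
  e-1 → d
  d-e → f (borrow)
  4-9-1 → a (borrow)
  1-0-1 → 0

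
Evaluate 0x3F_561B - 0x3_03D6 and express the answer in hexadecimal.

Subtract column by column in base 16:
  B-6 → 5
  1-D → 4 (borrow)
  6-3-1 → 2
  5-0 → 5
  F-3 → C
  3-0 → 3

0x3C5245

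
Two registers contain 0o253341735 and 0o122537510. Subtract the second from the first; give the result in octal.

Subtract column by column in base 8:
  5-0 → 5
  3-1 → 2
  7-5 → 2
  1-7 → 2 (borrow)
  4-3-1 → 0
  3-5 → 6 (borrow)
  3-2-1 → 0
  5-2 → 3
  2-1 → 1

0o130602225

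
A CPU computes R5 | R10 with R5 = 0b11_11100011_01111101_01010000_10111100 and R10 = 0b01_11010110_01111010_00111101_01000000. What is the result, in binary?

0b1111110111011111110111110111111100

OR bit by bit (1 where either bit is 1):
  1111100011011111010101000010111100
| 0111010110011110100011110101000000
= 1111110111011111110111110111111100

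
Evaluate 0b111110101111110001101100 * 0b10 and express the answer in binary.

0b1111101011111100011011000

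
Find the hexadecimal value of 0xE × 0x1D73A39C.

Multiply each base-16 digit by 14, carrying:
  C×14 = 168 → write 8 carry 10
  9×14+10 = 136 → write 8 carry 8
  3×14+8 = 50 → write 2 carry 3
  A×14+3 = 143 → write F carry 8
  3×14+8 = 50 → write 2 carry 3
  7×14+3 = 101 → write 5 carry 6
  D×14+6 = 188 → write C carry 11
  1×14+11 = 25 → write 9 carry 1
  remaining carry: 1

0x19C52F288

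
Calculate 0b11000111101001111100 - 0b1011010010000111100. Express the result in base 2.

Subtract column by column in base 2:
  0-0 → 0
  0-0 → 0
  1-1 → 0
  1-1 → 0
  1-1 → 0
  1-1 → 0
  1-0 → 1
  0-0 → 0
  0-0 → 0
  1-0 → 1
  0-1 → 1 (borrow)
  1-0-1 → 0
  1-0 → 1
  1-1 → 0
  1-0 → 1
  0-1 → 1 (borrow)
  0-1-1 → 0 (borrow)
  0-0-1 → 1 (borrow)
  1-1-1 → 1 (borrow)
  1-0-1 → 0

0b1101101011001000000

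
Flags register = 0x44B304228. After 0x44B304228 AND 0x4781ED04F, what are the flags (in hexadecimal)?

0x448104008

AND each hex digit independently (no carries):
  4&4=4, 4&7=4, B&8=8, 3&1=1, 0&E=0, 4&D=4, 2&0=0, 2&4=0, 8&F=8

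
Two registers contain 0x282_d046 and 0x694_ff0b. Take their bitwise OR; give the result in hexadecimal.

OR each hex digit independently (no carries):
  2|6=6, 8|9=9, 2|4=6, d|f=f, 0|f=f, 4|0=4, 6|b=f

0x696ff4f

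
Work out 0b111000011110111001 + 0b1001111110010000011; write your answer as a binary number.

0b10001000010000111100

Add column by column in base 2, right to left:
  1+1 = 0 carry 1
  0+1+1 = 0 carry 1
  0+0+1 = 1
  1+0 = 1
  1+0 = 1
  1+0 = 1
  0+0 = 0
  1+1 = 0 carry 1
  1+0+1 = 0 carry 1
  1+0+1 = 0 carry 1
  1+1+1 = 1 carry 1
  0+1+1 = 0 carry 1
  0+1+1 = 0 carry 1
  0+1+1 = 0 carry 1
  0+1+1 = 0 carry 1
  1+1+1 = 1 carry 1
  1+0+1 = 0 carry 1
  1+0+1 = 0 carry 1
  0+1+1 = 0 carry 1
  final carry 1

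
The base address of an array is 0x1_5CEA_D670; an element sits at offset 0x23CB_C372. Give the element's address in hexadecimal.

0x180B699E2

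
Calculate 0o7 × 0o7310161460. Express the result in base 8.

0o63571433120

Multiply each base-8 digit by 7, carrying:
  0×7 = 0 → write 0
  6×7 = 42 → write 2 carry 5
  4×7+5 = 33 → write 1 carry 4
  1×7+4 = 11 → write 3 carry 1
  6×7+1 = 43 → write 3 carry 5
  1×7+5 = 12 → write 4 carry 1
  0×7+1 = 1 → write 1
  1×7 = 7 → write 7
  3×7 = 21 → write 5 carry 2
  7×7+2 = 51 → write 3 carry 6
  remaining carry: 6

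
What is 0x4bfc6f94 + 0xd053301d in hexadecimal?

0x11c4f9fb1

Add column by column in base 16, right to left:
  4+d = 1 carry 1
  9+1+1 = b
  f+0 = f
  6+3 = 9
  c+3 = f
  f+5 = 4 carry 1
  b+0+1 = c
  4+d = 1 carry 1
  final carry 1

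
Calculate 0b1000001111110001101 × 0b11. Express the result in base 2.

0b11000101111010100111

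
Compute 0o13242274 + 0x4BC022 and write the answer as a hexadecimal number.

0o13242274 = 0x2D44BC in hexadecimal.
Add column by column in base 16, right to left:
  C+2 = E
  B+2 = D
  4+0 = 4
  4+C = 0 carry 1
  D+B+1 = 9 carry 1
  2+4+1 = 7

0x7904DE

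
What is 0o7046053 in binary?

Each octal digit is 3 bits: 7=111 0=000 4=100 6=110 0=000 5=101 3=011.

0b111000100110000101011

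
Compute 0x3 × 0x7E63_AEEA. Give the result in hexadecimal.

0x17B2B0CBE

Multiply each base-16 digit by 3, carrying:
  A×3 = 30 → write E carry 1
  E×3+1 = 43 → write B carry 2
  E×3+2 = 44 → write C carry 2
  A×3+2 = 32 → write 0 carry 2
  3×3+2 = 11 → write B
  6×3 = 18 → write 2 carry 1
  E×3+1 = 43 → write B carry 2
  7×3+2 = 23 → write 7 carry 1
  remaining carry: 1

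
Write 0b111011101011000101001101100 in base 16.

Group the bits into nibbles: 0111 0111 0101 1000 1010 0110 1100 → 7758A6C.

0x7758A6C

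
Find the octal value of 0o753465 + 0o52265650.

0o53241335

Add column by column in base 8, right to left:
  5+0 = 5
  6+5 = 3 carry 1
  4+6+1 = 3 carry 1
  3+5+1 = 1 carry 1
  5+6+1 = 4 carry 1
  7+2+1 = 2 carry 1
  0+2+1 = 3
  0+5 = 5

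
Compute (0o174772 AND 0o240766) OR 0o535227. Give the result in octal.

0o575767

0o174772 AND 0o240766 = 0o040762.
Then OR with 0o535227.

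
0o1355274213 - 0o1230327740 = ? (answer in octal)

0o124744253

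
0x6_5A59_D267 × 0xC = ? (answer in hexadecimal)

0x4C3C35DCD4

Multiply each base-16 digit by 12, carrying:
  7×12 = 84 → write 4 carry 5
  6×12+5 = 77 → write D carry 4
  2×12+4 = 28 → write C carry 1
  D×12+1 = 157 → write D carry 9
  9×12+9 = 117 → write 5 carry 7
  5×12+7 = 67 → write 3 carry 4
  A×12+4 = 124 → write C carry 7
  5×12+7 = 67 → write 3 carry 4
  6×12+4 = 76 → write C carry 4
  remaining carry: 4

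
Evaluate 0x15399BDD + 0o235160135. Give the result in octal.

0x15399BDD = 0o2516315735 in octal.
Add column by column in base 8, right to left:
  5+5 = 2 carry 1
  3+3+1 = 7
  7+1 = 0 carry 1
  5+0+1 = 6
  1+6 = 7
  3+1 = 4
  6+5 = 3 carry 1
  1+3+1 = 5
  5+2 = 7
  2+0 = 2

0o2753476072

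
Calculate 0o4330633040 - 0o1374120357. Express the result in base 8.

0o2734512461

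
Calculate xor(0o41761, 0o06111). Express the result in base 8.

0o47670

XOR each oct digit independently (no carries):
  4^0=4, 1^6=7, 7^1=6, 6^1=7, 1^1=0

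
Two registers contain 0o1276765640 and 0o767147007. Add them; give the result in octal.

0o2266134647

Add column by column in base 8, right to left:
  0+7 = 7
  4+0 = 4
  6+0 = 6
  5+7 = 4 carry 1
  6+4+1 = 3 carry 1
  7+1+1 = 1 carry 1
  6+7+1 = 6 carry 1
  7+6+1 = 6 carry 1
  2+7+1 = 2 carry 1
  1+0+1 = 2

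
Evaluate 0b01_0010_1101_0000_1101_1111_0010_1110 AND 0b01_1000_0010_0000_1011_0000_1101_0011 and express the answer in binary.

AND bit by bit (1 only where both bits are 1):
  010010110100001101111100101110
& 011000001000001011000011010011
= 010000000000001001000000000010

0b010000000000001001000000000010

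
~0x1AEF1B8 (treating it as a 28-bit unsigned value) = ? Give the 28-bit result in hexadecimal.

0xE510E47

Each hex digit d becomes F−d:
  1→E, A→5, E→1, F→0, 1→E, B→4, 8→7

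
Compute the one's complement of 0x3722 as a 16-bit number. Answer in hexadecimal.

0xC8DD

Each hex digit d becomes F−d:
  3→C, 7→8, 2→D, 2→D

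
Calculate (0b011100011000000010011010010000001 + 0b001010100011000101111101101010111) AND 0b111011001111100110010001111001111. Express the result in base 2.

Add column by column in base 2, right to left:
  1+1 = 0 carry 1
  0+1+1 = 0 carry 1
  0+1+1 = 0 carry 1
  0+0+1 = 1
  0+1 = 1
  0+0 = 0
  0+1 = 1
  1+0 = 1
  0+1 = 1
  0+1 = 1
  1+0 = 1
  0+1 = 1
  1+1 = 0 carry 1
  1+1+1 = 1 carry 1
  0+1+1 = 0 carry 1
  0+1+1 = 0 carry 1
  1+0+1 = 0 carry 1
  0+1+1 = 0 carry 1
  0+0+1 = 1
  0+0 = 0
  0+0 = 0
  0+1 = 1
  0+1 = 1
  0+0 = 0
  1+0 = 1
  1+0 = 1
  0+1 = 1
  0+0 = 0
  0+1 = 1
  1+0 = 1
  1+1 = 0 carry 1
  1+0+1 = 0 carry 1
  final carry 1
Sum = 0b100110111011001000010111111011000; now AND with 0b111011001111100110010001111001111:
  100110111011001000010111111011000
& 111011001111100110010001111001111
= 100010001011000000010001111001000

0b100010001011000000010001111001000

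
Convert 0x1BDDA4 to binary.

0b110111101110110100100

Expand each hex digit to 4 bits: 1=0001 B=1011 D=1101 D=1101 A=1010 4=0100.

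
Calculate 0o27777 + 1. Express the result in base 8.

0o30000

The trailing 4 digits are 7 (max in base 8), so adding 1 cascades: they roll to 0 and the next digit up increments.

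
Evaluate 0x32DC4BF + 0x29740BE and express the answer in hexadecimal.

Add column by column in base 16, right to left:
  F+E = D carry 1
  B+B+1 = 7 carry 1
  4+0+1 = 5
  C+4 = 0 carry 1
  D+7+1 = 5 carry 1
  2+9+1 = C
  3+2 = 5

0x5C5057D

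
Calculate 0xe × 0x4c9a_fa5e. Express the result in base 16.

Multiply each base-16 digit by 14, carrying:
  e×14 = 196 → write 4 carry 12
  5×14+12 = 82 → write 2 carry 5
  a×14+5 = 145 → write 1 carry 9
  f×14+9 = 219 → write b carry 13
  a×14+13 = 153 → write 9 carry 9
  9×14+9 = 135 → write 7 carry 8
  c×14+8 = 176 → write 0 carry 11
  4×14+11 = 67 → write 3 carry 4
  remaining carry: 4

0x43079b124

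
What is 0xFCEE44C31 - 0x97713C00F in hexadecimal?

0x657D08C22

Subtract column by column in base 16:
  1-F → 2 (borrow)
  3-0-1 → 2
  C-0 → C
  4-C → 8 (borrow)
  4-3-1 → 0
  E-1 → D
  E-7 → 7
  C-7 → 5
  F-9 → 6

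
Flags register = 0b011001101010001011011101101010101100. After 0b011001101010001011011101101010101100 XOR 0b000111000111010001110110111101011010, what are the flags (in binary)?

XOR bit by bit (1 where the bits differ):
  011001101010001011011101101010101100
^ 000111000111010001110110111101011010
= 011110101101011010101011010111110110

0b011110101101011010101011010111110110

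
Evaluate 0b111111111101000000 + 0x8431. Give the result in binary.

0x8431 = 0b1000010000110001 in binary.
Add column by column in base 2, right to left:
  0+1 = 1
  0+0 = 0
  0+0 = 0
  0+0 = 0
  0+1 = 1
  0+1 = 1
  1+0 = 1
  0+0 = 0
  1+0 = 1
  1+0 = 1
  1+1 = 0 carry 1
  1+0+1 = 0 carry 1
  1+0+1 = 0 carry 1
  1+0+1 = 0 carry 1
  1+0+1 = 0 carry 1
  1+1+1 = 1 carry 1
  1+0+1 = 0 carry 1
  1+0+1 = 0 carry 1
  final carry 1

0b1001000001101110001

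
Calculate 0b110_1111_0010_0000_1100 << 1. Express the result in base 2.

Left shift by 1: append 1 zero bit.

0b11011110010000011000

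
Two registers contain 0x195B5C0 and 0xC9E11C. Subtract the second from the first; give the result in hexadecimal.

Subtract column by column in base 16:
  0-C → 4 (borrow)
  C-1-1 → A
  5-1 → 4
  B-E → D (borrow)
  5-9-1 → B (borrow)
  9-C-1 → C (borrow)
  1-0-1 → 0

0xCBD4A4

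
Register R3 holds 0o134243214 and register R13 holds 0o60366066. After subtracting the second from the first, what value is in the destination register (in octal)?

0o53655126

Subtract column by column in base 8:
  4-6 → 6 (borrow)
  1-6-1 → 2 (borrow)
  2-0-1 → 1
  3-6 → 5 (borrow)
  4-6-1 → 5 (borrow)
  2-3-1 → 6 (borrow)
  4-0-1 → 3
  3-6 → 5 (borrow)
  1-0-1 → 0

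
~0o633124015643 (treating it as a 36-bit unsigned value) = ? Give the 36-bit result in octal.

0o144653762134

Each oct digit d becomes 7−d:
  6→1, 3→4, 3→4, 1→6, 2→5, 4→3, 0→7, 1→6, 5→2, 6→1, 4→3, 3→4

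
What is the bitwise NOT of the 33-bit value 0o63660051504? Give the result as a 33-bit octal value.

0o14117726273

Each oct digit d becomes 7−d:
  6→1, 3→4, 6→1, 6→1, 0→7, 0→7, 5→2, 1→6, 5→2, 0→7, 4→3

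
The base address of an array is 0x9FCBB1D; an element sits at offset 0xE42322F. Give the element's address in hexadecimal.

0x183EED4C

Add column by column in base 16, right to left:
  D+F = C carry 1
  1+2+1 = 4
  B+2 = D
  B+3 = E
  C+2 = E
  F+4 = 3 carry 1
  9+E+1 = 8 carry 1
  final carry 1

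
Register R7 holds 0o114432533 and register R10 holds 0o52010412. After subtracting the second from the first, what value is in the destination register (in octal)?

Subtract column by column in base 8:
  3-2 → 1
  3-1 → 2
  5-4 → 1
  2-0 → 2
  3-1 → 2
  4-0 → 4
  4-2 → 2
  1-5 → 4 (borrow)
  1-0-1 → 0

0o42422121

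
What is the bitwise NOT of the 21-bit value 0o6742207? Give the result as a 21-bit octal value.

Each oct digit d becomes 7−d:
  6→1, 7→0, 4→3, 2→5, 2→5, 0→7, 7→0

0o1035570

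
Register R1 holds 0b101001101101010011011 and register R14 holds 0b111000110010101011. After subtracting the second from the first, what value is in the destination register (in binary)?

0b100010100110111110000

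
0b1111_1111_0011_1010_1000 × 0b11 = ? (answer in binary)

Multiply each base-2 digit by 3, carrying:
  0×3 = 0 → write 0
  0×3 = 0 → write 0
  0×3 = 0 → write 0
  1×3 = 3 → write 1 carry 1
  0×3+1 = 1 → write 1
  1×3 = 3 → write 1 carry 1
  0×3+1 = 1 → write 1
  1×3 = 3 → write 1 carry 1
  1×3+1 = 4 → write 0 carry 2
  1×3+2 = 5 → write 1 carry 2
  0×3+2 = 2 → write 0 carry 1
  0×3+1 = 1 → write 1
  1×3 = 3 → write 1 carry 1
  1×3+1 = 4 → write 0 carry 2
  1×3+2 = 5 → write 1 carry 2
  1×3+2 = 5 → write 1 carry 2
  1×3+2 = 5 → write 1 carry 2
  1×3+2 = 5 → write 1 carry 2
  1×3+2 = 5 → write 1 carry 2
  1×3+2 = 5 → write 1 carry 2
  remaining carry: 10

0b1011111101101011111000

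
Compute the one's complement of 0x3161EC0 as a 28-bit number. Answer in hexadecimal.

0xCE9E13F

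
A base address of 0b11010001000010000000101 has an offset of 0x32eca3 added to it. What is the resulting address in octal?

0o46670250

0b11010001000010000000101 = 0o32102005 in octal.
0x32eca3 = 0o14566243 in octal.
Add column by column in base 8, right to left:
  5+3 = 0 carry 1
  0+4+1 = 5
  0+2 = 2
  2+6 = 0 carry 1
  0+6+1 = 7
  1+5 = 6
  2+4 = 6
  3+1 = 4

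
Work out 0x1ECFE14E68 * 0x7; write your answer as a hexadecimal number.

0xD7AF2924D8

Multiply each base-16 digit by 7, carrying:
  8×7 = 56 → write 8 carry 3
  6×7+3 = 45 → write D carry 2
  E×7+2 = 100 → write 4 carry 6
  4×7+6 = 34 → write 2 carry 2
  1×7+2 = 9 → write 9
  E×7 = 98 → write 2 carry 6
  F×7+6 = 111 → write F carry 6
  C×7+6 = 90 → write A carry 5
  E×7+5 = 103 → write 7 carry 6
  1×7+6 = 13 → write D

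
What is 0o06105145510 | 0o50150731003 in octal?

OR each oct digit independently (no carries):
  0|5=5, 6|0=6, 1|1=1, 0|5=5, 5|0=5, 1|7=7, 4|3=7, 5|1=5, 5|0=5, 1|0=1, 0|3=3

0o56155775513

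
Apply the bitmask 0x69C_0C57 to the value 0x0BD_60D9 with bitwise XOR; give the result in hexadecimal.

XOR each hex digit independently (no carries):
  0^6=6, B^9=2, D^C=1, 6^0=6, 0^C=C, D^5=8, 9^7=E

0x6216C8E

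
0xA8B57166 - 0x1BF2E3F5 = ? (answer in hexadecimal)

Subtract column by column in base 16:
  6-5 → 1
  6-F → 7 (borrow)
  1-3-1 → D (borrow)
  7-E-1 → 8 (borrow)
  5-2-1 → 2
  B-F → C (borrow)
  8-B-1 → C (borrow)
  A-1-1 → 8

0x8CC28D71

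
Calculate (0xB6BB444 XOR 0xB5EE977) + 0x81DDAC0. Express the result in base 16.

First 0xB6BB444 XOR 0xB5EE977 = 0x0355D33.
Add column by column in base 16, right to left:
  3+0 = 3
  3+C = F
  D+A = 7 carry 1
  5+D+1 = 3 carry 1
  5+D+1 = 3 carry 1
  3+1+1 = 5
  0+8 = 8

0x85337F3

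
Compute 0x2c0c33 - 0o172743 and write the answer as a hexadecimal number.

0x2b1650

0o172743 = 0xf5e3 in hexadecimal.
Subtract column by column in base 16:
  3-3 → 0
  3-e → 5 (borrow)
  c-5-1 → 6
  0-f → 1 (borrow)
  c-0-1 → b
  2-0 → 2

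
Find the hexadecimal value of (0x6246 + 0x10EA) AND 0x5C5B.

Add column by column in base 16, right to left:
  6+A = 0 carry 1
  4+E+1 = 3 carry 1
  2+0+1 = 3
  6+1 = 7
Sum = 0x7330; now AND with 0x5C5B:
  7&5=5, 3&C=0, 3&5=1, 0&B=0

0x5010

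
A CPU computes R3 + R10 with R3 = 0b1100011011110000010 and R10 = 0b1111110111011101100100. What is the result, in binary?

Add column by column in base 2, right to left:
  0+0 = 0
  1+0 = 1
  0+1 = 1
  0+0 = 0
  0+0 = 0
  0+1 = 1
  0+1 = 1
  1+0 = 1
  1+1 = 0 carry 1
  1+1+1 = 1 carry 1
  1+1+1 = 1 carry 1
  0+0+1 = 1
  1+1 = 0 carry 1
  1+1+1 = 1 carry 1
  0+1+1 = 0 carry 1
  0+0+1 = 1
  0+1 = 1
  1+1 = 0 carry 1
  1+1+1 = 1 carry 1
  0+1+1 = 0 carry 1
  0+1+1 = 0 carry 1
  0+1+1 = 0 carry 1
  final carry 1

0b10001011010111011100110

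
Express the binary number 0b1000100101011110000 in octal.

Group the bits in threes: 001 000 100 101 011 110 000 → 1045360.

0o1045360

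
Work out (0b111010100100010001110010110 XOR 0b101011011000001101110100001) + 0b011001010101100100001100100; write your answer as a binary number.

0b101011010010000000010011011

First 0b111010100100010001110010110 XOR 0b101011011000001101110100001 = 0b010001111100011100000110111.
Add column by column in base 2, right to left:
  1+0 = 1
  1+0 = 1
  1+1 = 0 carry 1
  0+0+1 = 1
  1+0 = 1
  1+1 = 0 carry 1
  0+1+1 = 0 carry 1
  0+0+1 = 1
  0+0 = 0
  0+0 = 0
  0+0 = 0
  1+1 = 0 carry 1
  1+0+1 = 0 carry 1
  1+0+1 = 0 carry 1
  0+1+1 = 0 carry 1
  0+1+1 = 0 carry 1
  0+0+1 = 1
  1+1 = 0 carry 1
  1+0+1 = 0 carry 1
  1+1+1 = 1 carry 1
  1+0+1 = 0 carry 1
  1+1+1 = 1 carry 1
  0+0+1 = 1
  0+0 = 0
  0+1 = 1
  1+1 = 0 carry 1
  final carry 1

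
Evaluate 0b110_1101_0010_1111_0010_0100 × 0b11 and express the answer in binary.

Multiply each base-2 digit by 3, carrying:
  0×3 = 0 → write 0
  0×3 = 0 → write 0
  1×3 = 3 → write 1 carry 1
  0×3+1 = 1 → write 1
  0×3 = 0 → write 0
  1×3 = 3 → write 1 carry 1
  0×3+1 = 1 → write 1
  0×3 = 0 → write 0
  1×3 = 3 → write 1 carry 1
  1×3+1 = 4 → write 0 carry 2
  1×3+2 = 5 → write 1 carry 2
  1×3+2 = 5 → write 1 carry 2
  0×3+2 = 2 → write 0 carry 1
  1×3+1 = 4 → write 0 carry 2
  0×3+2 = 2 → write 0 carry 1
  0×3+1 = 1 → write 1
  1×3 = 3 → write 1 carry 1
  0×3+1 = 1 → write 1
  1×3 = 3 → write 1 carry 1
  1×3+1 = 4 → write 0 carry 2
  0×3+2 = 2 → write 0 carry 1
  1×3+1 = 4 → write 0 carry 2
  1×3+2 = 5 → write 1 carry 2
  remaining carry: 10

0b1010001111000110101101100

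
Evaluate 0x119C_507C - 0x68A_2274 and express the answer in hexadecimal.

Subtract column by column in base 16:
  C-4 → 8
  7-7 → 0
  0-2 → E (borrow)
  5-2-1 → 2
  C-A → 2
  9-8 → 1
  1-6 → B (borrow)
  1-0-1 → 0

0xB122E08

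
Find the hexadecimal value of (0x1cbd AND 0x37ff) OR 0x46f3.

0x56ff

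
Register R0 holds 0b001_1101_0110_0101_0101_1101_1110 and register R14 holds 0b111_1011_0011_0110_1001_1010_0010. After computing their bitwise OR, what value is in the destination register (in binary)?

OR bit by bit (1 where either bit is 1):
  001110101100101010111011110
| 111101100110110100110100010
= 111111101110111110111111110

0b111111101110111110111111110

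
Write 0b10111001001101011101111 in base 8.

Group the bits in threes: 010 111 001 001 101 011 101 111 → 27115357.

0o27115357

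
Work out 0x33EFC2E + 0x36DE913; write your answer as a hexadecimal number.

0x6ACE541

Add column by column in base 16, right to left:
  E+3 = 1 carry 1
  2+1+1 = 4
  C+9 = 5 carry 1
  F+E+1 = E carry 1
  E+D+1 = C carry 1
  3+6+1 = A
  3+3 = 6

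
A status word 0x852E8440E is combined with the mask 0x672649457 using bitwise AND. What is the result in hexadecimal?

AND each hex digit independently (no carries):
  8&6=0, 5&7=5, 2&2=2, E&6=6, 8&4=0, 4&9=0, 4&4=4, 0&5=0, E&7=6

0x052600406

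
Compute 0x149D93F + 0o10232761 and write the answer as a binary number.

0x149D93F = 0b1010010011101100100111111 in binary.
0o10232761 = 0b1000010011010111110001 in binary.
Add column by column in base 2, right to left:
  1+1 = 0 carry 1
  1+0+1 = 0 carry 1
  1+0+1 = 0 carry 1
  1+0+1 = 0 carry 1
  1+1+1 = 1 carry 1
  1+1+1 = 1 carry 1
  0+1+1 = 0 carry 1
  0+1+1 = 0 carry 1
  1+1+1 = 1 carry 1
  0+0+1 = 1
  0+1 = 1
  1+0 = 1
  1+1 = 0 carry 1
  0+1+1 = 0 carry 1
  1+0+1 = 0 carry 1
  1+0+1 = 0 carry 1
  1+1+1 = 1 carry 1
  0+0+1 = 1
  0+0 = 0
  1+0 = 1
  0+0 = 0
  0+1 = 1
  1+0 = 1
  0+0 = 0
  1+0 = 1

0b1011010110000111100110000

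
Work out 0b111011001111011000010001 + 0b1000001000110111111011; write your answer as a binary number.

0b1000011011000010000001100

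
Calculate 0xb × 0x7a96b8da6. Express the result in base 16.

Multiply each base-16 digit by 11, carrying:
  6×11 = 66 → write 2 carry 4
  a×11+4 = 114 → write 2 carry 7
  d×11+7 = 150 → write 6 carry 9
  8×11+9 = 97 → write 1 carry 6
  b×11+6 = 127 → write f carry 7
  6×11+7 = 73 → write 9 carry 4
  9×11+4 = 103 → write 7 carry 6
  a×11+6 = 116 → write 4 carry 7
  7×11+7 = 84 → write 4 carry 5
  remaining carry: 5

0x54479f1622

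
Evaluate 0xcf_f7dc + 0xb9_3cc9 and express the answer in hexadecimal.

0x18934a5

Add column by column in base 16, right to left:
  c+9 = 5 carry 1
  d+c+1 = a carry 1
  7+c+1 = 4 carry 1
  f+3+1 = 3 carry 1
  f+9+1 = 9 carry 1
  c+b+1 = 8 carry 1
  final carry 1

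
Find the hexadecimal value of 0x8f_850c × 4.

0x23e1430

Multiply each base-16 digit by 4, carrying:
  c×4 = 48 → write 0 carry 3
  0×4+3 = 3 → write 3
  5×4 = 20 → write 4 carry 1
  8×4+1 = 33 → write 1 carry 2
  f×4+2 = 62 → write e carry 3
  8×4+3 = 35 → write 3 carry 2
  remaining carry: 2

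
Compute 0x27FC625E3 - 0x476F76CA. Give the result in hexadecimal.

0x23856AF19

Subtract column by column in base 16:
  3-A → 9 (borrow)
  E-C-1 → 1
  5-6 → F (borrow)
  2-7-1 → A (borrow)
  6-F-1 → 6 (borrow)
  C-6-1 → 5
  F-7 → 8
  7-4 → 3
  2-0 → 2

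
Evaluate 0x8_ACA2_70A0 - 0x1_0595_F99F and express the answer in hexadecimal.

Subtract column by column in base 16:
  0-F → 1 (borrow)
  A-9-1 → 0
  0-9 → 7 (borrow)
  7-F-1 → 7 (borrow)
  2-5-1 → C (borrow)
  A-9-1 → 0
  C-5 → 7
  A-0 → A
  8-1 → 7

0x7A70C7701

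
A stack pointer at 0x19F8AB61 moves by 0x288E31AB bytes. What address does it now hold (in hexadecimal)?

Add column by column in base 16, right to left:
  1+B = C
  6+A = 0 carry 1
  B+1+1 = D
  A+3 = D
  8+E = 6 carry 1
  F+8+1 = 8 carry 1
  9+8+1 = 2 carry 1
  1+2+1 = 4

0x4286DD0C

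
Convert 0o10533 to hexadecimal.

0x115B

Each octal digit is 3 bits: 1=001 0=000 5=101 3=011 3=011.
Group the bits into nibbles: 0001 0001 0101 1011 → 115B.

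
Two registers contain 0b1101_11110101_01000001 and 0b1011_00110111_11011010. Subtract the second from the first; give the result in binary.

0b101011110101100111

Subtract column by column in base 2:
  1-0 → 1
  0-1 → 1 (borrow)
  0-0-1 → 1 (borrow)
  0-1-1 → 0 (borrow)
  0-1-1 → 0 (borrow)
  0-0-1 → 1 (borrow)
  1-1-1 → 1 (borrow)
  0-1-1 → 0 (borrow)
  1-1-1 → 1 (borrow)
  0-1-1 → 0 (borrow)
  1-1-1 → 1 (borrow)
  0-0-1 → 1 (borrow)
  1-1-1 → 1 (borrow)
  1-1-1 → 1 (borrow)
  1-0-1 → 0
  1-0 → 1
  1-1 → 0
  0-1 → 1 (borrow)
  1-0-1 → 0
  1-1 → 0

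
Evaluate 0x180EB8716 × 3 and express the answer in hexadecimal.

Multiply each base-16 digit by 3, carrying:
  6×3 = 18 → write 2 carry 1
  1×3+1 = 4 → write 4
  7×3 = 21 → write 5 carry 1
  8×3+1 = 25 → write 9 carry 1
  B×3+1 = 34 → write 2 carry 2
  E×3+2 = 44 → write C carry 2
  0×3+2 = 2 → write 2
  8×3 = 24 → write 8 carry 1
  1×3+1 = 4 → write 4

0x482C29542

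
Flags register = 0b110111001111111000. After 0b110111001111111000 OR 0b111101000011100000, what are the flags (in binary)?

OR bit by bit (1 where either bit is 1):
  110111001111111000
| 111101000011100000
= 111111001111111000

0b111111001111111000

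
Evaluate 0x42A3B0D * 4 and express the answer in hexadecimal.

0x10A8EC34

Multiply each base-16 digit by 4, carrying:
  D×4 = 52 → write 4 carry 3
  0×4+3 = 3 → write 3
  B×4 = 44 → write C carry 2
  3×4+2 = 14 → write E
  A×4 = 40 → write 8 carry 2
  2×4+2 = 10 → write A
  4×4 = 16 → write 0 carry 1
  remaining carry: 1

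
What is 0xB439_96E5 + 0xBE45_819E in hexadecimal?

0x1727F1883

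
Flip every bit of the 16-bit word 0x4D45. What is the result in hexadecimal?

0xB2BA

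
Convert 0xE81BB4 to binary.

0b111010000001101110110100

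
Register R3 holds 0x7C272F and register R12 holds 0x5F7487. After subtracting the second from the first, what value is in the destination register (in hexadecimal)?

Subtract column by column in base 16:
  F-7 → 8
  2-8 → A (borrow)
  7-4-1 → 2
  2-7 → B (borrow)
  C-F-1 → C (borrow)
  7-5-1 → 1

0x1CB2A8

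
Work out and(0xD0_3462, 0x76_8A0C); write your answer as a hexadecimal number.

0x500000

AND each hex digit independently (no carries):
  D&7=5, 0&6=0, 3&8=0, 4&A=0, 6&0=0, 2&C=0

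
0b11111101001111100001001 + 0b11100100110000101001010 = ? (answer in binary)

Add column by column in base 2, right to left:
  1+0 = 1
  0+1 = 1
  0+0 = 0
  1+1 = 0 carry 1
  0+0+1 = 1
  0+0 = 0
  0+1 = 1
  0+0 = 0
  1+1 = 0 carry 1
  1+0+1 = 0 carry 1
  1+0+1 = 0 carry 1
  1+0+1 = 0 carry 1
  1+0+1 = 0 carry 1
  0+1+1 = 0 carry 1
  0+1+1 = 0 carry 1
  1+0+1 = 0 carry 1
  0+0+1 = 1
  1+1 = 0 carry 1
  1+0+1 = 0 carry 1
  1+0+1 = 0 carry 1
  1+1+1 = 1 carry 1
  1+1+1 = 1 carry 1
  1+1+1 = 1 carry 1
  final carry 1

0b111100010000000001010011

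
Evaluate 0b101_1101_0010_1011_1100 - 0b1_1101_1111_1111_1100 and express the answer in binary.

0b111111001011000000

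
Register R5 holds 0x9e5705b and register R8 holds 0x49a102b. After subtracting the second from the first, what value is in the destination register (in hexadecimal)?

0x54b6030

Subtract column by column in base 16:
  b-b → 0
  5-2 → 3
  0-0 → 0
  7-1 → 6
  5-a → b (borrow)
  e-9-1 → 4
  9-4 → 5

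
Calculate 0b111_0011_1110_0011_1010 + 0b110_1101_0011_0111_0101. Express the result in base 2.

0b11100001000110101111

Add column by column in base 2, right to left:
  0+1 = 1
  1+0 = 1
  0+1 = 1
  1+0 = 1
  1+1 = 0 carry 1
  1+1+1 = 1 carry 1
  0+1+1 = 0 carry 1
  0+0+1 = 1
  0+1 = 1
  1+1 = 0 carry 1
  1+0+1 = 0 carry 1
  1+0+1 = 0 carry 1
  1+1+1 = 1 carry 1
  1+0+1 = 0 carry 1
  0+1+1 = 0 carry 1
  0+1+1 = 0 carry 1
  1+0+1 = 0 carry 1
  1+1+1 = 1 carry 1
  1+1+1 = 1 carry 1
  final carry 1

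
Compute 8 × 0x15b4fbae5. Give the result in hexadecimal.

0xada7dd728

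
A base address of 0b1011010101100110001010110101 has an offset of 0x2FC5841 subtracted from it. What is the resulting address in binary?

0b1000010110100000101001110100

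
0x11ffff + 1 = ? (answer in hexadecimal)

The trailing 4 digits are F (max in base 16), so adding 1 cascades: they roll to 0 and the next digit up increments.

0x120000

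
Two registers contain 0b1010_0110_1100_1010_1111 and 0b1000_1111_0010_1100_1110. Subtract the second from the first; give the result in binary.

0b10111100111100001

Subtract column by column in base 2:
  1-0 → 1
  1-1 → 0
  1-1 → 0
  1-1 → 0
  0-0 → 0
  1-0 → 1
  0-1 → 1 (borrow)
  1-1-1 → 1 (borrow)
  0-0-1 → 1 (borrow)
  0-1-1 → 0 (borrow)
  1-0-1 → 0
  1-0 → 1
  0-1 → 1 (borrow)
  1-1-1 → 1 (borrow)
  1-1-1 → 1 (borrow)
  0-1-1 → 0 (borrow)
  0-0-1 → 1 (borrow)
  1-0-1 → 0
  0-0 → 0
  1-1 → 0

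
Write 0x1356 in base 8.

0o11526

Expand each hex digit to 4 bits: 1=0001 3=0011 5=0101 6=0110.
Group the bits in threes: 001 001 101 010 110 → 11526.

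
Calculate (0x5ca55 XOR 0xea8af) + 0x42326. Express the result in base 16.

First 0x5ca55 XOR 0xea8af = 0xb62fa.
Add column by column in base 16, right to left:
  a+6 = 0 carry 1
  f+2+1 = 2 carry 1
  2+3+1 = 6
  6+2 = 8
  b+4 = f

0xf8620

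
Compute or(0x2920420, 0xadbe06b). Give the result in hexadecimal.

0xadbe46b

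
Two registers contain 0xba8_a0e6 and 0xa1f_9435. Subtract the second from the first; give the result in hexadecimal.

Subtract column by column in base 16:
  6-5 → 1
  e-3 → b
  0-4 → c (borrow)
  a-9-1 → 0
  8-f → 9 (borrow)
  a-1-1 → 8
  b-a → 1

0x1890cb1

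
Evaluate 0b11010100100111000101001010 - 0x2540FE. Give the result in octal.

0o313230114

0b11010100100111000101001010 = 0o324470512 in octal.
0x2540FE = 0o11240376 in octal.
Subtract column by column in base 8:
  2-6 → 4 (borrow)
  1-7-1 → 1 (borrow)
  5-3-1 → 1
  0-0 → 0
  7-4 → 3
  4-2 → 2
  4-1 → 3
  2-1 → 1
  3-0 → 3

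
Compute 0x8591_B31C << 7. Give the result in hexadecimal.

0x42C8D98E00

7 bits is not a whole number of base-16 digits; in binary: 10000101100100011011001100011100 << 7 = 100001011001000110110011000111000000000.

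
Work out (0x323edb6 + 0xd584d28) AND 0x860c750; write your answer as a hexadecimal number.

0x600250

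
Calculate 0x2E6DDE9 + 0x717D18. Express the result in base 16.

0x3585B01

Add column by column in base 16, right to left:
  9+8 = 1 carry 1
  E+1+1 = 0 carry 1
  D+D+1 = B carry 1
  D+7+1 = 5 carry 1
  6+1+1 = 8
  E+7 = 5 carry 1
  2+0+1 = 3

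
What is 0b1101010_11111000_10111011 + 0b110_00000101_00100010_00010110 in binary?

0b110011100000001101011010001

Add column by column in base 2, right to left:
  1+0 = 1
  1+1 = 0 carry 1
  0+1+1 = 0 carry 1
  1+0+1 = 0 carry 1
  1+1+1 = 1 carry 1
  1+0+1 = 0 carry 1
  0+0+1 = 1
  1+0 = 1
  0+0 = 0
  0+1 = 1
  0+0 = 0
  1+0 = 1
  1+0 = 1
  1+1 = 0 carry 1
  1+0+1 = 0 carry 1
  1+0+1 = 0 carry 1
  0+1+1 = 0 carry 1
  1+0+1 = 0 carry 1
  0+1+1 = 0 carry 1
  1+0+1 = 0 carry 1
  0+0+1 = 1
  1+0 = 1
  1+0 = 1
  0+0 = 0
  0+0 = 0
  0+1 = 1
  0+1 = 1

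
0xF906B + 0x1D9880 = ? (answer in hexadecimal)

0x2D28EB

Add column by column in base 16, right to left:
  B+0 = B
  6+8 = E
  0+8 = 8
  9+9 = 2 carry 1
  F+D+1 = D carry 1
  0+1+1 = 2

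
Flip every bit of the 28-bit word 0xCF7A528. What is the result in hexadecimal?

0x3085AD7

Each hex digit d becomes F−d:
  C→3, F→0, 7→8, A→5, 5→A, 2→D, 8→7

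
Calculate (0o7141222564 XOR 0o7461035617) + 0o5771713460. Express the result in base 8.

0o6512133053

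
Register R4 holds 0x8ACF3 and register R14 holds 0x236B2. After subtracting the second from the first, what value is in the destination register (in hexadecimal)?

Subtract column by column in base 16:
  3-2 → 1
  F-B → 4
  C-6 → 6
  A-3 → 7
  8-2 → 6

0x67641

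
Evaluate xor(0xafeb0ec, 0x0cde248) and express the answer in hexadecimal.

0xa3352a4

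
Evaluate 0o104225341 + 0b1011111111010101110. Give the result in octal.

0o105624617

0b1011111111010101110 = 0o1377256 in octal.
Add column by column in base 8, right to left:
  1+6 = 7
  4+5 = 1 carry 1
  3+2+1 = 6
  5+7 = 4 carry 1
  2+7+1 = 2 carry 1
  2+3+1 = 6
  4+1 = 5
  0+0 = 0
  1+0 = 1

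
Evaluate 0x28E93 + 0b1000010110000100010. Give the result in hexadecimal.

0x6BAB5

0b1000010110000100010 = 0x42C22 in hexadecimal.
Add column by column in base 16, right to left:
  3+2 = 5
  9+2 = B
  E+C = A carry 1
  8+2+1 = B
  2+4 = 6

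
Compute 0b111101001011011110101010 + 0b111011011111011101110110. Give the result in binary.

Add column by column in base 2, right to left:
  0+0 = 0
  1+1 = 0 carry 1
  0+1+1 = 0 carry 1
  1+0+1 = 0 carry 1
  0+1+1 = 0 carry 1
  1+1+1 = 1 carry 1
  0+1+1 = 0 carry 1
  1+0+1 = 0 carry 1
  1+1+1 = 1 carry 1
  1+1+1 = 1 carry 1
  1+1+1 = 1 carry 1
  0+0+1 = 1
  1+1 = 0 carry 1
  1+1+1 = 1 carry 1
  0+1+1 = 0 carry 1
  1+1+1 = 1 carry 1
  0+1+1 = 0 carry 1
  0+0+1 = 1
  1+1 = 0 carry 1
  0+1+1 = 0 carry 1
  1+0+1 = 0 carry 1
  1+1+1 = 1 carry 1
  1+1+1 = 1 carry 1
  1+1+1 = 1 carry 1
  final carry 1

0b1111000101010111100100000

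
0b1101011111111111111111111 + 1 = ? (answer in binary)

0b1101100000000000000000000

The trailing 20 digits are 1 (max in base 2), so adding 1 cascades: they roll to 0 and the next digit up increments.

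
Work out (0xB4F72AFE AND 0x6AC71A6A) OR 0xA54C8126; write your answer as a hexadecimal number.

0xA5CF8B6E

0xB4F72AFE AND 0x6AC71A6A = 0x20C70A6A.
Then OR with 0xA54C8126.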